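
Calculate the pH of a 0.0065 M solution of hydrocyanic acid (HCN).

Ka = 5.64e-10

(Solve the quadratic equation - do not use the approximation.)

x² + Ka×x - Ka×C = 0. Using quadratic formula: [H⁺] = 1.9144e-06

pH = 5.72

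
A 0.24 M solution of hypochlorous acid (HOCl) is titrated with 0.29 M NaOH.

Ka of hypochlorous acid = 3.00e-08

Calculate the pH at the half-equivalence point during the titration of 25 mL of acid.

At half-equivalence [HA] = [A⁻], so Henderson-Hasselbalch gives pH = pKa = -log(3.00e-08) = 7.52.

pH = pKa = 7.52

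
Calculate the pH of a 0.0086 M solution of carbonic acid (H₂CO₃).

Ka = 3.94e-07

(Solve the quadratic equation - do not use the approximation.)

x² + Ka×x - Ka×C = 0. Using quadratic formula: [H⁺] = 5.8013e-05

pH = 4.24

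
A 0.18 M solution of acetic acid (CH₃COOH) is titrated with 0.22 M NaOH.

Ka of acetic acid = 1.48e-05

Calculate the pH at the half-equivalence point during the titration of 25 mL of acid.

At half-equivalence [HA] = [A⁻], so Henderson-Hasselbalch gives pH = pKa = -log(1.48e-05) = 4.83.

pH = pKa = 4.83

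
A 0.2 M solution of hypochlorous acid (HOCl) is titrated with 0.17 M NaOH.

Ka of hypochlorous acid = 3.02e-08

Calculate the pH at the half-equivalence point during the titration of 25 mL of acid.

At half-equivalence [HA] = [A⁻], so Henderson-Hasselbalch gives pH = pKa = -log(3.02e-08) = 7.52.

pH = pKa = 7.52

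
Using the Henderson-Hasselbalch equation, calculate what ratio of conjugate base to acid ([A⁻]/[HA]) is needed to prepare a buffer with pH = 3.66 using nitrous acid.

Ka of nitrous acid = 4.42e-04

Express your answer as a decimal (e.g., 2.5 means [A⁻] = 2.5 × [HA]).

pKa = -log(4.42e-04) = 3.3546. pH = pKa + log([A⁻]/[HA]), so log([A⁻]/[HA]) = pH − pKa = 3.66 − 3.3546 = 0.3054. [A⁻]/[HA] = 10^(0.3054) = 2.02

[A⁻]/[HA] = 2.02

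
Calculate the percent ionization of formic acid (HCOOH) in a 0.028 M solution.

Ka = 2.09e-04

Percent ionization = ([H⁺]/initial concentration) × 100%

Using Ka equilibrium: x² + Ka×x - Ka×C = 0. Solving: [H⁺] = 2.3168e-03. Percent = (2.3168e-03/0.028) × 100

Percent ionization = 8.27%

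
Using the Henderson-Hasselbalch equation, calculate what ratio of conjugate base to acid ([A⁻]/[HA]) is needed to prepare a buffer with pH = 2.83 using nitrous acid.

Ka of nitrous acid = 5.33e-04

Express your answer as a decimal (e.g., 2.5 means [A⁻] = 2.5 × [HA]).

pKa = -log(5.33e-04) = 3.2733. pH = pKa + log([A⁻]/[HA]), so log([A⁻]/[HA]) = pH − pKa = 2.83 − 3.2733 = -0.4433. [A⁻]/[HA] = 10^(-0.4433) = 0.360

[A⁻]/[HA] = 0.360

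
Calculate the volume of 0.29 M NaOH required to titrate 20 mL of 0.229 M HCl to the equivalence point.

At equivalence: moles acid = moles base. moles HCl = 0.229 × 20/1000 = 0.00458 mol. V_base = moles / 0.29 × 1000 = 15.8 mL.

V_{base} = 15.8 mL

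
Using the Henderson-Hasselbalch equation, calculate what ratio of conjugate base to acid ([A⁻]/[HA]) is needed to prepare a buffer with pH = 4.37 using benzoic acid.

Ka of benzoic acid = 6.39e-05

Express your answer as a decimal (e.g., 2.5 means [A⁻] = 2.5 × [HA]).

pKa = -log(6.39e-05) = 4.1945. pH = pKa + log([A⁻]/[HA]), so log([A⁻]/[HA]) = pH − pKa = 4.37 − 4.1945 = 0.1755. [A⁻]/[HA] = 10^(0.1755) = 1.50

[A⁻]/[HA] = 1.50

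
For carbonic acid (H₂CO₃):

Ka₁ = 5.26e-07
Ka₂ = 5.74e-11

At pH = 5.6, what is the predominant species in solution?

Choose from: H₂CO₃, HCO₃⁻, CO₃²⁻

pKa₁ = 6.28, pKa₂ = 10.24. For a polyprotic acid the predominant species crosses at each pKa: below pKa_n the protonated form dominates, above it the deprotonated form does. At pH = 5.6, the predominant species is H₂CO₃.

H₂CO₃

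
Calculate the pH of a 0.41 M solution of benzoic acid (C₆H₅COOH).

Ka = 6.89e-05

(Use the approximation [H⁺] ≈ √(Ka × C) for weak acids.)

[H⁺] = √(Ka × C) = √(6.89e-05 × 0.41) = 5.3150e-03. pH = -log(5.3150e-03)

pH = 2.27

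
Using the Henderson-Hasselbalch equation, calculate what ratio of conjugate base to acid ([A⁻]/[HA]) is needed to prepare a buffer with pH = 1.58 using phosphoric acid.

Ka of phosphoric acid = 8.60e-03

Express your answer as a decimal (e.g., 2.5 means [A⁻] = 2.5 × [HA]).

pKa = -log(8.60e-03) = 2.0655. pH = pKa + log([A⁻]/[HA]), so log([A⁻]/[HA]) = pH − pKa = 1.58 − 2.0655 = -0.4855. [A⁻]/[HA] = 10^(-0.4855) = 0.327

[A⁻]/[HA] = 0.327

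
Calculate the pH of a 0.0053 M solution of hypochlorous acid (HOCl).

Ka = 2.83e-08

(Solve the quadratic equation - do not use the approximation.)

x² + Ka×x - Ka×C = 0. Using quadratic formula: [H⁺] = 1.2233e-05

pH = 4.91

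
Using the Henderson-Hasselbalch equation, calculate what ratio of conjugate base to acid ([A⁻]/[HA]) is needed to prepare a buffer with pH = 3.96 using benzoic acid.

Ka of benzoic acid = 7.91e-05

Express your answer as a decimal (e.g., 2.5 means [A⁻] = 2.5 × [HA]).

pKa = -log(7.91e-05) = 4.1018. pH = pKa + log([A⁻]/[HA]), so log([A⁻]/[HA]) = pH − pKa = 3.96 − 4.1018 = -0.1418. [A⁻]/[HA] = 10^(-0.1418) = 0.721

[A⁻]/[HA] = 0.721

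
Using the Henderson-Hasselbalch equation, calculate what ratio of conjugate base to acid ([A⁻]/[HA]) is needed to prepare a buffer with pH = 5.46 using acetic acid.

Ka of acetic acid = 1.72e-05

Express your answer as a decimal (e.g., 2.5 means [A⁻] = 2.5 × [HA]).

pKa = -log(1.72e-05) = 4.7645. pH = pKa + log([A⁻]/[HA]), so log([A⁻]/[HA]) = pH − pKa = 5.46 − 4.7645 = 0.6955. [A⁻]/[HA] = 10^(0.6955) = 4.96

[A⁻]/[HA] = 4.96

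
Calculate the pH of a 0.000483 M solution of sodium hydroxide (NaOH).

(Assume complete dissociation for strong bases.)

[OH⁻] = 0.000483 M for strong base. pOH = -log[OH⁻] = 3.32, pH = 14 - pOH

pH = 10.68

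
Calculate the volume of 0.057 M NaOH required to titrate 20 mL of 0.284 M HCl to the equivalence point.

At equivalence: moles acid = moles base. moles HCl = 0.284 × 20/1000 = 0.00568 mol. V_base = moles / 0.057 × 1000 = 99.6 mL.

V_{base} = 99.6 mL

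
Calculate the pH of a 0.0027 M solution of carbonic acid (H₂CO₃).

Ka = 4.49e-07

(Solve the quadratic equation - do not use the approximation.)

x² + Ka×x - Ka×C = 0. Using quadratic formula: [H⁺] = 3.4594e-05

pH = 4.46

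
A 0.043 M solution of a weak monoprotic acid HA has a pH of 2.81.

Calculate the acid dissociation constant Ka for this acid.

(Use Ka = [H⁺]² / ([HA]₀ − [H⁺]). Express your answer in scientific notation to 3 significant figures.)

[H⁺] = 10^(−pH) = 10^(−2.81) = 1.549e-03 M. For HA ⇌ H⁺ + A⁻, Ka = [H⁺][A⁻]/[HA] = [H⁺]² / ([HA]₀ − [H⁺]) = (1.549e-03)² / (0.043 − 1.549e-03) = 5.79e-05.

K_a = 5.79e-05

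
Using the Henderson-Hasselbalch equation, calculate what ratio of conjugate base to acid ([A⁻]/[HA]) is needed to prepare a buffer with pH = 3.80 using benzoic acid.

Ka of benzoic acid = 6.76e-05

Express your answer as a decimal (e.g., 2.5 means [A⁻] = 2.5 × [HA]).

pKa = -log(6.76e-05) = 4.1701. pH = pKa + log([A⁻]/[HA]), so log([A⁻]/[HA]) = pH − pKa = 3.80 − 4.1701 = -0.3701. [A⁻]/[HA] = 10^(-0.3701) = 0.427

[A⁻]/[HA] = 0.427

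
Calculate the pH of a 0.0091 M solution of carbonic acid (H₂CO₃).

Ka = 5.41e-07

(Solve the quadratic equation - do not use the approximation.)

x² + Ka×x - Ka×C = 0. Using quadratic formula: [H⁺] = 6.9895e-05

pH = 4.16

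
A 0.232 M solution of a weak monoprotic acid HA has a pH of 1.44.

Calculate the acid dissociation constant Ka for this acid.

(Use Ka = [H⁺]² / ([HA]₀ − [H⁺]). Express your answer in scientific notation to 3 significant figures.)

[H⁺] = 10^(−pH) = 10^(−1.44) = 3.631e-02 M. For HA ⇌ H⁺ + A⁻, Ka = [H⁺][A⁻]/[HA] = [H⁺]² / ([HA]₀ − [H⁺]) = (3.631e-02)² / (0.232 − 3.631e-02) = 6.74e-03.

K_a = 6.74e-03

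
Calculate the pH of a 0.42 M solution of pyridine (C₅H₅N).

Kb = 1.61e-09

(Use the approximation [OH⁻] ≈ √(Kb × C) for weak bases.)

[OH⁻] = √(Kb × C) = √(1.61e-09 × 0.42) = 2.6004e-05. pOH = 4.58, pH = 14 - pOH

pH = 9.42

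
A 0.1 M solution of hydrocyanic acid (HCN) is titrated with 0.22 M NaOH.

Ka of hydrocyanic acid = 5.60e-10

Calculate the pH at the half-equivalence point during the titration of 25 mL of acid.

At half-equivalence [HA] = [A⁻], so Henderson-Hasselbalch gives pH = pKa = -log(5.60e-10) = 9.25.

pH = pKa = 9.25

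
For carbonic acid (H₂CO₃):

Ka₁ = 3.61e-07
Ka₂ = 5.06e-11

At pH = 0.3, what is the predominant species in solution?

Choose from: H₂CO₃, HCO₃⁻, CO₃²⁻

pKa₁ = 6.44, pKa₂ = 10.30. For a polyprotic acid the predominant species crosses at each pKa: below pKa_n the protonated form dominates, above it the deprotonated form does. At pH = 0.3, the predominant species is H₂CO₃.

H₂CO₃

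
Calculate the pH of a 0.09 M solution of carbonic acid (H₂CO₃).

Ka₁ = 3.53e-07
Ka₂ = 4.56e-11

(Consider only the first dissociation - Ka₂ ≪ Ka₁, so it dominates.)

First dissociation dominates. From Ka₁ = [H⁺][HA⁻]/[H₂A], x² + Ka₁·x − Ka₁·C = 0 with C = 0.09 M and Ka₁ = 3.53e-07. Solving: [H⁺] = (−Ka₁ + √(Ka₁² + 4·Ka₁·C)) / 2 = 1.7806e-04 M. pH = -log(1.7806e-04) = 3.75.

pH = 3.75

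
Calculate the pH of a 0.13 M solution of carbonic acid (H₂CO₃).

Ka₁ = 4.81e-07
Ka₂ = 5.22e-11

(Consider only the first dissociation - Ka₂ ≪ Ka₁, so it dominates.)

First dissociation dominates. From Ka₁ = [H⁺][HA⁻]/[H₂A], x² + Ka₁·x − Ka₁·C = 0 with C = 0.13 M and Ka₁ = 4.81e-07. Solving: [H⁺] = (−Ka₁ + √(Ka₁² + 4·Ka₁·C)) / 2 = 2.4982e-04 M. pH = -log(2.4982e-04) = 3.60.

pH = 3.60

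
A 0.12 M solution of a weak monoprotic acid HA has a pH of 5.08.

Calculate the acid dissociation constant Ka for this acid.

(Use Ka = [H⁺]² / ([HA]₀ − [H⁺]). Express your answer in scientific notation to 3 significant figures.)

[H⁺] = 10^(−pH) = 10^(−5.08) = 8.318e-06 M. For HA ⇌ H⁺ + A⁻, Ka = [H⁺][A⁻]/[HA] = [H⁺]² / ([HA]₀ − [H⁺]) = (8.318e-06)² / (0.12 − 8.318e-06) = 5.77e-10.

K_a = 5.77e-10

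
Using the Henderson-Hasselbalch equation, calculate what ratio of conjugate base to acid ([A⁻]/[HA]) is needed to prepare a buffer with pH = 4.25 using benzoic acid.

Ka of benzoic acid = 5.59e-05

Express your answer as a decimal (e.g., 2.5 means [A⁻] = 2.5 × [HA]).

pKa = -log(5.59e-05) = 4.2526. pH = pKa + log([A⁻]/[HA]), so log([A⁻]/[HA]) = pH − pKa = 4.25 − 4.2526 = -0.0026. [A⁻]/[HA] = 10^(-0.0026) = 0.994

[A⁻]/[HA] = 0.994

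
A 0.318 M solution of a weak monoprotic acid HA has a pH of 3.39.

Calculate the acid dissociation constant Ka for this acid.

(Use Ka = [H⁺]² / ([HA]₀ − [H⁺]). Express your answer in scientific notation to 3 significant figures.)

[H⁺] = 10^(−pH) = 10^(−3.39) = 4.074e-04 M. For HA ⇌ H⁺ + A⁻, Ka = [H⁺][A⁻]/[HA] = [H⁺]² / ([HA]₀ − [H⁺]) = (4.074e-04)² / (0.318 − 4.074e-04) = 5.23e-07.

K_a = 5.23e-07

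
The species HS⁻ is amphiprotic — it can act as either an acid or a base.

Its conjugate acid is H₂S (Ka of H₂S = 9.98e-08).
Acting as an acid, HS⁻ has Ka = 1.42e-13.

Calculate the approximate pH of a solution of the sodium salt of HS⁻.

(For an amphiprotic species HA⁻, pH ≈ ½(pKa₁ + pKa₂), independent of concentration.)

pKa₁ = -log(9.98e-08) = 7.00; pKa₂ = -log(1.42e-13) = 12.85. For an amphiprotic species, pH ≈ ½(pKa₁ + pKa₂) = ½(7.00 + 12.85) = 9.92.

pH = 9.92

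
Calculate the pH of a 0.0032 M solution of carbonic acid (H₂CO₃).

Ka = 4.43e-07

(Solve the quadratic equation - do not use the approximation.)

x² + Ka×x - Ka×C = 0. Using quadratic formula: [H⁺] = 3.7430e-05

pH = 4.43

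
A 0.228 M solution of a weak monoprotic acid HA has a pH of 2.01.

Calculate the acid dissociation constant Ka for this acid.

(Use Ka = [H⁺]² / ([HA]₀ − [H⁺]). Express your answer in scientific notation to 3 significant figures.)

[H⁺] = 10^(−pH) = 10^(−2.01) = 9.772e-03 M. For HA ⇌ H⁺ + A⁻, Ka = [H⁺][A⁻]/[HA] = [H⁺]² / ([HA]₀ − [H⁺]) = (9.772e-03)² / (0.228 − 9.772e-03) = 4.38e-04.

K_a = 4.38e-04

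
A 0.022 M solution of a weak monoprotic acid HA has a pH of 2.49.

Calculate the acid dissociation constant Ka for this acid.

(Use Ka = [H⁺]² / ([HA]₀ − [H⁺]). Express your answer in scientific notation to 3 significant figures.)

[H⁺] = 10^(−pH) = 10^(−2.49) = 3.236e-03 M. For HA ⇌ H⁺ + A⁻, Ka = [H⁺][A⁻]/[HA] = [H⁺]² / ([HA]₀ − [H⁺]) = (3.236e-03)² / (0.022 − 3.236e-03) = 5.58e-04.

K_a = 5.58e-04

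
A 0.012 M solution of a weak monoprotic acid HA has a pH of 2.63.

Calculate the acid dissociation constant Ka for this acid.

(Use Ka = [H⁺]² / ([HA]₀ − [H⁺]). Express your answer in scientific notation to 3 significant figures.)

[H⁺] = 10^(−pH) = 10^(−2.63) = 2.344e-03 M. For HA ⇌ H⁺ + A⁻, Ka = [H⁺][A⁻]/[HA] = [H⁺]² / ([HA]₀ − [H⁺]) = (2.344e-03)² / (0.012 − 2.344e-03) = 5.69e-04.

K_a = 5.69e-04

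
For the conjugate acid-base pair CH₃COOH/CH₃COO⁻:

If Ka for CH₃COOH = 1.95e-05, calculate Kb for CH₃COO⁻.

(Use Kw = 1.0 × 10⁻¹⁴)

For a conjugate pair Ka × Kb = Kw, so Kb = Kw/Ka = 1.0 × 10⁻¹⁴ / 1.95e-05 = 5.13e-10.

K_b = 5.13e-10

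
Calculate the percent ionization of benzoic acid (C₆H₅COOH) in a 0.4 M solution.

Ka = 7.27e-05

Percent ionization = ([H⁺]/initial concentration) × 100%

Using Ka equilibrium: x² + Ka×x - Ka×C = 0. Solving: [H⁺] = 5.3564e-03. Percent = (5.3564e-03/0.4) × 100

Percent ionization = 1.34%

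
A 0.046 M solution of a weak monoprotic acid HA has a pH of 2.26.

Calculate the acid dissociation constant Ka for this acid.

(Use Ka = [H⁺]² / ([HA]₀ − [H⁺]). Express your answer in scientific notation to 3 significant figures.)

[H⁺] = 10^(−pH) = 10^(−2.26) = 5.495e-03 M. For HA ⇌ H⁺ + A⁻, Ka = [H⁺][A⁻]/[HA] = [H⁺]² / ([HA]₀ − [H⁺]) = (5.495e-03)² / (0.046 − 5.495e-03) = 7.46e-04.

K_a = 7.46e-04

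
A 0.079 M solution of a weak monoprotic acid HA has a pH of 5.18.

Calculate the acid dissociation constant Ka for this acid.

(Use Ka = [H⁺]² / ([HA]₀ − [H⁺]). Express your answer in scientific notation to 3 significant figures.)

[H⁺] = 10^(−pH) = 10^(−5.18) = 6.607e-06 M. For HA ⇌ H⁺ + A⁻, Ka = [H⁺][A⁻]/[HA] = [H⁺]² / ([HA]₀ − [H⁺]) = (6.607e-06)² / (0.079 − 6.607e-06) = 5.53e-10.

K_a = 5.53e-10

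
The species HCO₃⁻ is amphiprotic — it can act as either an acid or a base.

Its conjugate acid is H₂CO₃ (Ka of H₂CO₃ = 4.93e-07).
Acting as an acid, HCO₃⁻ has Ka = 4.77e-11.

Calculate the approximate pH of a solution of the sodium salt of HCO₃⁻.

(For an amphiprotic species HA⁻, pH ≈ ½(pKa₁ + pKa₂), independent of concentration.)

pKa₁ = -log(4.93e-07) = 6.31; pKa₂ = -log(4.77e-11) = 10.32. For an amphiprotic species, pH ≈ ½(pKa₁ + pKa₂) = ½(6.31 + 10.32) = 8.31.

pH = 8.31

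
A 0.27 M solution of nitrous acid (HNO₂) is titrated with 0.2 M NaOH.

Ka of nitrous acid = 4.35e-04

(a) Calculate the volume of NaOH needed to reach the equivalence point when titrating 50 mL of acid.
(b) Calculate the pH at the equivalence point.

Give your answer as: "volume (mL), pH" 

moles acid = 0.27 × 50/1000 = 0.0135 mol; V_base = moles/0.2 × 1000 = 67.5 mL. At equivalence only the conjugate base is present: [A⁻] = 0.0135/0.117 = 1.1489e-01 M. Kb = Kw/Ka = 2.30e-11; [OH⁻] = √(Kb × [A⁻]) = 1.6252e-06; pOH = 5.79; pH = 14 - pOH = 8.21.

V = 67.5 mL, pH = 8.21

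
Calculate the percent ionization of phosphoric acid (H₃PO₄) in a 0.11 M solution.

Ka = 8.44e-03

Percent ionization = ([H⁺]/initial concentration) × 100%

Using Ka equilibrium: x² + Ka×x - Ka×C = 0. Solving: [H⁺] = 2.6541e-02. Percent = (2.6541e-02/0.11) × 100

Percent ionization = 24.1%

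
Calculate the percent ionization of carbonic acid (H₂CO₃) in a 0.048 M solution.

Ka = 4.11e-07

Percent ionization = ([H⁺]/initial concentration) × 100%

Using Ka equilibrium: x² + Ka×x - Ka×C = 0. Solving: [H⁺] = 1.4025e-04. Percent = (1.4025e-04/0.048) × 100

Percent ionization = 0.292%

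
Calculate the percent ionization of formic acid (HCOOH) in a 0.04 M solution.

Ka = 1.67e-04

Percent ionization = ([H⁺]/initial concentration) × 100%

Using Ka equilibrium: x² + Ka×x - Ka×C = 0. Solving: [H⁺] = 2.5024e-03. Percent = (2.5024e-03/0.04) × 100

Percent ionization = 6.26%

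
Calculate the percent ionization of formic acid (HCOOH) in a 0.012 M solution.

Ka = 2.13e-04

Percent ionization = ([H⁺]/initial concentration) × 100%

Using Ka equilibrium: x² + Ka×x - Ka×C = 0. Solving: [H⁺] = 1.4958e-03. Percent = (1.4958e-03/0.012) × 100

Percent ionization = 12.5%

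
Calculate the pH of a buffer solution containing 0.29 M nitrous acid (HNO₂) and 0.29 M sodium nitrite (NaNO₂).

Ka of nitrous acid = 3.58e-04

pKa = -log(3.58e-04) = 3.45. pH = pKa + log([A⁻]/[HA]) = 3.45 + log(0.29/0.29)

pH = 3.45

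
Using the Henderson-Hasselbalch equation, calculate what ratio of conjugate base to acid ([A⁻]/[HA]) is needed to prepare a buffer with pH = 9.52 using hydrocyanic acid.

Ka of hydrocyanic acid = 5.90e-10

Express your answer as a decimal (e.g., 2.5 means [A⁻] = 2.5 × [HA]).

pKa = -log(5.90e-10) = 9.2291. pH = pKa + log([A⁻]/[HA]), so log([A⁻]/[HA]) = pH − pKa = 9.52 − 9.2291 = 0.2909. [A⁻]/[HA] = 10^(0.2909) = 1.95

[A⁻]/[HA] = 1.95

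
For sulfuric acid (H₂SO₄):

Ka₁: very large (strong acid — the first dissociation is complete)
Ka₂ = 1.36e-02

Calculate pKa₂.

pKa₂ = -log(Ka₂) = -log(1.36e-02) = 1.87.

pK_{a2} = 1.87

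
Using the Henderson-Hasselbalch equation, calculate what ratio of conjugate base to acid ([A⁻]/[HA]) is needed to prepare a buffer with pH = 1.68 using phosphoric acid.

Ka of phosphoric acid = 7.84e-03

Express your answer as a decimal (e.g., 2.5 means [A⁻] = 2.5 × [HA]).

pKa = -log(7.84e-03) = 2.1057. pH = pKa + log([A⁻]/[HA]), so log([A⁻]/[HA]) = pH − pKa = 1.68 − 2.1057 = -0.4257. [A⁻]/[HA] = 10^(-0.4257) = 0.375

[A⁻]/[HA] = 0.375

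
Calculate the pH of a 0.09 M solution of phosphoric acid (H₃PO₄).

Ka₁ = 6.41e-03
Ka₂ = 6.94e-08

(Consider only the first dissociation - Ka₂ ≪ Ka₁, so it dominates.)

First dissociation dominates. From Ka₁ = [H⁺][HA⁻]/[H₂A], x² + Ka₁·x − Ka₁·C = 0 with C = 0.09 M and Ka₁ = 6.41e-03. Solving: [H⁺] = (−Ka₁ + √(Ka₁² + 4·Ka₁·C)) / 2 = 2.1027e-02 M. pH = -log(2.1027e-02) = 1.68.

pH = 1.68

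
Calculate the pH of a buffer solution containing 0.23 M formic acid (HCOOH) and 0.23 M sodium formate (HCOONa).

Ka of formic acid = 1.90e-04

pKa = -log(1.90e-04) = 3.72. pH = pKa + log([A⁻]/[HA]) = 3.72 + log(0.23/0.23)

pH = 3.72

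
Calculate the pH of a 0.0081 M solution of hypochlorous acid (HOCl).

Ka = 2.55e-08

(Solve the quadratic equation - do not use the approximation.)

x² + Ka×x - Ka×C = 0. Using quadratic formula: [H⁺] = 1.4359e-05

pH = 4.84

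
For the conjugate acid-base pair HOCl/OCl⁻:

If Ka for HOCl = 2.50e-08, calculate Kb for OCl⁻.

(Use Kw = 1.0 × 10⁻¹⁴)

For a conjugate pair Ka × Kb = Kw, so Kb = Kw/Ka = 1.0 × 10⁻¹⁴ / 2.50e-08 = 4.00e-07.

K_b = 4.00e-07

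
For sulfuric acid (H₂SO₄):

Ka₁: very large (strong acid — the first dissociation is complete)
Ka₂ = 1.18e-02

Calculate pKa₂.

pKa₂ = -log(Ka₂) = -log(1.18e-02) = 1.93.

pK_{a2} = 1.93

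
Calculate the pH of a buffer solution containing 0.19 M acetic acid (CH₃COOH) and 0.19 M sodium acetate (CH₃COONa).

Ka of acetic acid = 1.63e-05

pKa = -log(1.63e-05) = 4.79. pH = pKa + log([A⁻]/[HA]) = 4.79 + log(0.19/0.19)

pH = 4.79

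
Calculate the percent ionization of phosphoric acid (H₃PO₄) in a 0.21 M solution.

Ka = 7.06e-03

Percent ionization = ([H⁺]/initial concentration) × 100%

Using Ka equilibrium: x² + Ka×x - Ka×C = 0. Solving: [H⁺] = 3.5136e-02. Percent = (3.5136e-02/0.21) × 100

Percent ionization = 16.7%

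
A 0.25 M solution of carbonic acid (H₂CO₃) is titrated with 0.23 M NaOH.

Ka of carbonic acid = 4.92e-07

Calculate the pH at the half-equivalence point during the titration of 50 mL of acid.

At half-equivalence [HA] = [A⁻], so Henderson-Hasselbalch gives pH = pKa = -log(4.92e-07) = 6.31.

pH = pKa = 6.31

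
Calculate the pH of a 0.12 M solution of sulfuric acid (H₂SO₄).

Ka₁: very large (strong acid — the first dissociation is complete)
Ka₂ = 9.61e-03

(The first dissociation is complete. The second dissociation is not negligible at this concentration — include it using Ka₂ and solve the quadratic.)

First dissociation is complete: [H⁺]₀ = [HSO₄⁻]₀ = C = 0.12 M. Second dissociation HSO₄⁻ ⇌ H⁺ + SO₄²⁻: let x = [SO₄²⁻]. Ka₂ = (C + x)·x / (C − x) = 9.61e-03 → x² + (C + Ka₂)·x − Ka₂·C = 0 → x² + 0.12961·x − 1.153e-03 = 0. x = (−0.12961 + √(0.12961² + 4 × 1.153e-03)) / 2 = 8.3584e-03 M. [H⁺] = C + x = 0.12 + 8.3584e-03 = 1.2836e-01 M. pH = -log(1.2836e-01) = 0.89.

pH = 0.89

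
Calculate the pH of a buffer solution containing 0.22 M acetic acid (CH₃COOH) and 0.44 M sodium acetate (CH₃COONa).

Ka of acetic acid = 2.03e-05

pKa = -log(2.03e-05) = 4.69. pH = pKa + log([A⁻]/[HA]) = 4.69 + log(0.44/0.22)

pH = 4.99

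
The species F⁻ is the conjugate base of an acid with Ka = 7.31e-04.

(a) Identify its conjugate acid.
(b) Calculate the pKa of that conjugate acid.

(a) The conjugate acid is formed by adding one H⁺ to F⁻, giving HF. (b) pKa = -log(Ka) = -log(7.31e-04) = 3.14.

Conjugate acid: HF; pK_a = 3.14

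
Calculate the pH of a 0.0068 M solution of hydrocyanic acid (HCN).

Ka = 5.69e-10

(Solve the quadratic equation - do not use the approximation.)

x² + Ka×x - Ka×C = 0. Using quadratic formula: [H⁺] = 1.9667e-06

pH = 5.71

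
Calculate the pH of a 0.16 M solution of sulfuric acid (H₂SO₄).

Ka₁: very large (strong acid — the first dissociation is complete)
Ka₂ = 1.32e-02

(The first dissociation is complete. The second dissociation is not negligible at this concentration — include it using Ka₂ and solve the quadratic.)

First dissociation is complete: [H⁺]₀ = [HSO₄⁻]₀ = C = 0.16 M. Second dissociation HSO₄⁻ ⇌ H⁺ + SO₄²⁻: let x = [SO₄²⁻]. Ka₂ = (C + x)·x / (C − x) = 1.32e-02 → x² + (C + Ka₂)·x − Ka₂·C = 0 → x² + 0.17320·x − 2.112e-03 = 0. x = (−0.17320 + √(0.17320² + 4 × 2.112e-03)) / 2 = 1.1439e-02 M. [H⁺] = C + x = 0.16 + 1.1439e-02 = 1.7144e-01 M. pH = -log(1.7144e-01) = 0.77.

pH = 0.77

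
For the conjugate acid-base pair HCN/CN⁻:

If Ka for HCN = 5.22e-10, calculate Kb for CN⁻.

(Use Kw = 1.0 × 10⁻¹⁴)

For a conjugate pair Ka × Kb = Kw, so Kb = Kw/Ka = 1.0 × 10⁻¹⁴ / 5.22e-10 = 1.92e-05.

K_b = 1.92e-05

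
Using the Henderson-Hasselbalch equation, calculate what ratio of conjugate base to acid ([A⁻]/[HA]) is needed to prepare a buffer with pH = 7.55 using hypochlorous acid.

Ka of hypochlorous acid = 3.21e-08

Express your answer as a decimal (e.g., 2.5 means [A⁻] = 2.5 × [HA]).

pKa = -log(3.21e-08) = 7.4935. pH = pKa + log([A⁻]/[HA]), so log([A⁻]/[HA]) = pH − pKa = 7.55 − 7.4935 = 0.0565. [A⁻]/[HA] = 10^(0.0565) = 1.14

[A⁻]/[HA] = 1.14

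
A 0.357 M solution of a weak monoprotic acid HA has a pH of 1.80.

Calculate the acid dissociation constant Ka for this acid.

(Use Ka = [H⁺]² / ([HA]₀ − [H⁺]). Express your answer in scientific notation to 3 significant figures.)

[H⁺] = 10^(−pH) = 10^(−1.80) = 1.585e-02 M. For HA ⇌ H⁺ + A⁻, Ka = [H⁺][A⁻]/[HA] = [H⁺]² / ([HA]₀ − [H⁺]) = (1.585e-02)² / (0.357 − 1.585e-02) = 7.36e-04.

K_a = 7.36e-04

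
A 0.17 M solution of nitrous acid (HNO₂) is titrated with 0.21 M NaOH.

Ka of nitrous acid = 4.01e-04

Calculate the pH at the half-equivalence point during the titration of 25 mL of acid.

At half-equivalence [HA] = [A⁻], so Henderson-Hasselbalch gives pH = pKa = -log(4.01e-04) = 3.40.

pH = pKa = 3.40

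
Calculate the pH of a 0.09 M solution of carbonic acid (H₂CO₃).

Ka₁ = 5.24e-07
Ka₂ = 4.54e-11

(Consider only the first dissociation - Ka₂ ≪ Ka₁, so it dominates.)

First dissociation dominates. From Ka₁ = [H⁺][HA⁻]/[H₂A], x² + Ka₁·x − Ka₁·C = 0 with C = 0.09 M and Ka₁ = 5.24e-07. Solving: [H⁺] = (−Ka₁ + √(Ka₁² + 4·Ka₁·C)) / 2 = 2.1690e-04 M. pH = -log(2.1690e-04) = 3.66.

pH = 3.66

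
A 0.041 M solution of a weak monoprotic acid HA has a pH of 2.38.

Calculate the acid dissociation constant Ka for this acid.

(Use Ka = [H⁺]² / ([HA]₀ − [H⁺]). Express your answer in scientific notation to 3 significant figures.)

[H⁺] = 10^(−pH) = 10^(−2.38) = 4.169e-03 M. For HA ⇌ H⁺ + A⁻, Ka = [H⁺][A⁻]/[HA] = [H⁺]² / ([HA]₀ − [H⁺]) = (4.169e-03)² / (0.041 − 4.169e-03) = 4.72e-04.

K_a = 4.72e-04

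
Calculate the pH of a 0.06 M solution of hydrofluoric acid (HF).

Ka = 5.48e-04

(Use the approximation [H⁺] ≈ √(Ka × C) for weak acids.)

[H⁺] = √(Ka × C) = √(5.48e-04 × 0.06) = 5.7341e-03. pH = -log(5.7341e-03)

pH = 2.24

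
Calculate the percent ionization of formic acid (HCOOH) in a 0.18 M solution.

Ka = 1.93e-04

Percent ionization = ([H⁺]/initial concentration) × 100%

Using Ka equilibrium: x² + Ka×x - Ka×C = 0. Solving: [H⁺] = 5.7984e-03. Percent = (5.7984e-03/0.18) × 100

Percent ionization = 3.22%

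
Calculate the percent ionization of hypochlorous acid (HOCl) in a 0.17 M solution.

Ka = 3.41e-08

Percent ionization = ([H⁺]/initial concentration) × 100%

Using Ka equilibrium: x² + Ka×x - Ka×C = 0. Solving: [H⁺] = 7.6121e-05. Percent = (7.6121e-05/0.17) × 100

Percent ionization = 0.0448%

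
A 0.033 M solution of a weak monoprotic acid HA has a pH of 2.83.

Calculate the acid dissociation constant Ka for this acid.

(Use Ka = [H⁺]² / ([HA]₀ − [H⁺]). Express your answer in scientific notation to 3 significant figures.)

[H⁺] = 10^(−pH) = 10^(−2.83) = 1.479e-03 M. For HA ⇌ H⁺ + A⁻, Ka = [H⁺][A⁻]/[HA] = [H⁺]² / ([HA]₀ − [H⁺]) = (1.479e-03)² / (0.033 − 1.479e-03) = 6.94e-05.

K_a = 6.94e-05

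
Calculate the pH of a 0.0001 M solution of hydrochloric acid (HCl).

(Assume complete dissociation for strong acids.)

[H⁺] = 0.0001 M for strong acid. pH = -log[H⁺] = -log(0.0001)

pH = 4.00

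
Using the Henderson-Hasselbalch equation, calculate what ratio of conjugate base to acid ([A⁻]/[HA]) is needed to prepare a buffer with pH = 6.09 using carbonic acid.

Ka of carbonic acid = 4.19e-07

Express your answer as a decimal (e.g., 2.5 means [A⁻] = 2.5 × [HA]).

pKa = -log(4.19e-07) = 6.3778. pH = pKa + log([A⁻]/[HA]), so log([A⁻]/[HA]) = pH − pKa = 6.09 − 6.3778 = -0.2878. [A⁻]/[HA] = 10^(-0.2878) = 0.515

[A⁻]/[HA] = 0.515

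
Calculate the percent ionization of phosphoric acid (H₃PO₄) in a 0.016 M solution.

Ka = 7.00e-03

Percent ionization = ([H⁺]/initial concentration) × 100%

Using Ka equilibrium: x² + Ka×x - Ka×C = 0. Solving: [H⁺] = 7.6467e-03. Percent = (7.6467e-03/0.016) × 100

Percent ionization = 47.8%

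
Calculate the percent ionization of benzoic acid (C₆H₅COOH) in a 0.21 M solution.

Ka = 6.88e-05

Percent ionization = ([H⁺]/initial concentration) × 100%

Using Ka equilibrium: x² + Ka×x - Ka×C = 0. Solving: [H⁺] = 3.7668e-03. Percent = (3.7668e-03/0.21) × 100

Percent ionization = 1.79%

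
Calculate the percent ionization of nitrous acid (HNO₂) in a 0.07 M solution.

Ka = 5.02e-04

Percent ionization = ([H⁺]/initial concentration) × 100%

Using Ka equilibrium: x² + Ka×x - Ka×C = 0. Solving: [H⁺] = 5.6822e-03. Percent = (5.6822e-03/0.07) × 100

Percent ionization = 8.12%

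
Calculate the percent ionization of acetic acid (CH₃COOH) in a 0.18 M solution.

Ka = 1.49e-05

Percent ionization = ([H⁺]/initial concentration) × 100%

Using Ka equilibrium: x² + Ka×x - Ka×C = 0. Solving: [H⁺] = 1.6302e-03. Percent = (1.6302e-03/0.18) × 100

Percent ionization = 0.906%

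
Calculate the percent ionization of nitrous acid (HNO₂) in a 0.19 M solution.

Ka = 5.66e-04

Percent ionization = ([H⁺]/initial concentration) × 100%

Using Ka equilibrium: x² + Ka×x - Ka×C = 0. Solving: [H⁺] = 1.0091e-02. Percent = (1.0091e-02/0.19) × 100

Percent ionization = 5.31%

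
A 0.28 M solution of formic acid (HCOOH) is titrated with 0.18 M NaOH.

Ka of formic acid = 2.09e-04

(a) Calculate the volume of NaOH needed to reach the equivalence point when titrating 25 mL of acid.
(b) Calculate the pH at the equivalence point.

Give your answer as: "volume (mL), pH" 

moles acid = 0.28 × 25/1000 = 0.007 mol; V_base = moles/0.18 × 1000 = 38.9 mL. At equivalence only the conjugate base is present: [A⁻] = 0.007/0.064 = 1.0957e-01 M. Kb = Kw/Ka = 4.78e-11; [OH⁻] = √(Kb × [A⁻]) = 2.2896e-06; pOH = 5.64; pH = 14 - pOH = 8.36.

V = 38.9 mL, pH = 8.36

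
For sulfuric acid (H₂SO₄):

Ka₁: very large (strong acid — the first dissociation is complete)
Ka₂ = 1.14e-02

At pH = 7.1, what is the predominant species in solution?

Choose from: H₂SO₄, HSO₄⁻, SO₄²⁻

The first dissociation is complete, so H₂SO₄ itself is never the predominant species in water; pKa₂ = -log(1.14e-02) = 1.94. For a polyprotic acid the predominant species crosses at each pKa: below pKa_n the protonated form dominates, above it the deprotonated form does. At pH = 7.1, the predominant species is SO₄²⁻.

SO₄²⁻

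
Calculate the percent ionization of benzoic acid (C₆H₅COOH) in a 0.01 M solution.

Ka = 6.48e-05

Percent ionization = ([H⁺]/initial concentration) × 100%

Using Ka equilibrium: x² + Ka×x - Ka×C = 0. Solving: [H⁺] = 7.7324e-04. Percent = (7.7324e-04/0.01) × 100

Percent ionization = 7.73%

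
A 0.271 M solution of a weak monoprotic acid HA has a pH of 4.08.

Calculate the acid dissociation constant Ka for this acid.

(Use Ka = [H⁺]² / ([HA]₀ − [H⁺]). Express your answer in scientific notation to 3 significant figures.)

[H⁺] = 10^(−pH) = 10^(−4.08) = 8.318e-05 M. For HA ⇌ H⁺ + A⁻, Ka = [H⁺][A⁻]/[HA] = [H⁺]² / ([HA]₀ − [H⁺]) = (8.318e-05)² / (0.271 − 8.318e-05) = 2.55e-08.

K_a = 2.55e-08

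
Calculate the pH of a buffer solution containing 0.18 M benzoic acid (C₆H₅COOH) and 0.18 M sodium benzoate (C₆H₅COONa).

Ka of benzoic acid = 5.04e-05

pKa = -log(5.04e-05) = 4.30. pH = pKa + log([A⁻]/[HA]) = 4.30 + log(0.18/0.18)

pH = 4.30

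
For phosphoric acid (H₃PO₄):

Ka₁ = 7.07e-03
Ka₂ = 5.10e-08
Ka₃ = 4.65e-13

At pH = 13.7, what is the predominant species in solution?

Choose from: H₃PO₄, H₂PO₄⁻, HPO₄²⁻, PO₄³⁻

pKa₁ = 2.15, pKa₂ = 7.29, pKa₃ = 12.33. For a polyprotic acid the predominant species crosses at each pKa: below pKa_n the protonated form dominates, above it the deprotonated form does. At pH = 13.7, the predominant species is PO₄³⁻.

PO₄³⁻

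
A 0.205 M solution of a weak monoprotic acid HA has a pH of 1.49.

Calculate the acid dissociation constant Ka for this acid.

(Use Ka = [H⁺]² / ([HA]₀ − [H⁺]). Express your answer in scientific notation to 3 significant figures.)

[H⁺] = 10^(−pH) = 10^(−1.49) = 3.236e-02 M. For HA ⇌ H⁺ + A⁻, Ka = [H⁺][A⁻]/[HA] = [H⁺]² / ([HA]₀ − [H⁺]) = (3.236e-02)² / (0.205 − 3.236e-02) = 6.07e-03.

K_a = 6.07e-03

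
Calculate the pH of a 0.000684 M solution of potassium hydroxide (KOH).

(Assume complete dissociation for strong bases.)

[OH⁻] = 0.000684 M for strong base. pOH = -log[OH⁻] = 3.16, pH = 14 - pOH

pH = 10.84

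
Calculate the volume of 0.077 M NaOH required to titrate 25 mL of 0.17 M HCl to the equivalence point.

At equivalence: moles acid = moles base. moles HCl = 0.17 × 25/1000 = 0.00425 mol. V_base = moles / 0.077 × 1000 = 55.2 mL.

V_{base} = 55.2 mL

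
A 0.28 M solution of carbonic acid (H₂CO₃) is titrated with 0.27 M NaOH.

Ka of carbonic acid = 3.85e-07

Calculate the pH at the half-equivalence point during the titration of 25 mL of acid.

At half-equivalence [HA] = [A⁻], so Henderson-Hasselbalch gives pH = pKa = -log(3.85e-07) = 6.41.

pH = pKa = 6.41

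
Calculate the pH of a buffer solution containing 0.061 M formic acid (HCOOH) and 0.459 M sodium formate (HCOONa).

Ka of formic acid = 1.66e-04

pKa = -log(1.66e-04) = 3.78. pH = pKa + log([A⁻]/[HA]) = 3.78 + log(0.459/0.061)

pH = 4.66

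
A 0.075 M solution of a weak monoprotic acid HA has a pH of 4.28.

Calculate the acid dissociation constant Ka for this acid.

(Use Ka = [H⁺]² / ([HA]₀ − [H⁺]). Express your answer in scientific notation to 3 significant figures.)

[H⁺] = 10^(−pH) = 10^(−4.28) = 5.248e-05 M. For HA ⇌ H⁺ + A⁻, Ka = [H⁺][A⁻]/[HA] = [H⁺]² / ([HA]₀ − [H⁺]) = (5.248e-05)² / (0.075 − 5.248e-05) = 3.67e-08.

K_a = 3.67e-08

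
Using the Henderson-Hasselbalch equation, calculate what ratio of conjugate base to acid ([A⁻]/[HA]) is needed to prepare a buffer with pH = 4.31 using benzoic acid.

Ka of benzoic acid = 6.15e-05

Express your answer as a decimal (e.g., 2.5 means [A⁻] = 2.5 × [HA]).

pKa = -log(6.15e-05) = 4.2111. pH = pKa + log([A⁻]/[HA]), so log([A⁻]/[HA]) = pH − pKa = 4.31 − 4.2111 = 0.0989. [A⁻]/[HA] = 10^(0.0989) = 1.26

[A⁻]/[HA] = 1.26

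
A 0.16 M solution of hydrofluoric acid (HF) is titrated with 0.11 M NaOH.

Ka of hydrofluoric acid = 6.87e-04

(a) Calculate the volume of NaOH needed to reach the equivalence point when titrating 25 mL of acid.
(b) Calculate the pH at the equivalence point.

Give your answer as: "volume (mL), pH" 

moles acid = 0.16 × 25/1000 = 0.004 mol; V_base = moles/0.11 × 1000 = 36.4 mL. At equivalence only the conjugate base is present: [A⁻] = 0.004/0.061 = 6.5185e-02 M. Kb = Kw/Ka = 1.46e-11; [OH⁻] = √(Kb × [A⁻]) = 9.7408e-07; pOH = 6.01; pH = 14 - pOH = 7.99.

V = 36.4 mL, pH = 7.99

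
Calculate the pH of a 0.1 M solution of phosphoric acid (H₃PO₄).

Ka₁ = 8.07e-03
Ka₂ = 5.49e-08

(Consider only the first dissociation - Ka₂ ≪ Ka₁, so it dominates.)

First dissociation dominates. From Ka₁ = [H⁺][HA⁻]/[H₂A], x² + Ka₁·x − Ka₁·C = 0 with C = 0.1 M and Ka₁ = 8.07e-03. Solving: [H⁺] = (−Ka₁ + √(Ka₁² + 4·Ka₁·C)) / 2 = 2.4658e-02 M. pH = -log(2.4658e-02) = 1.61.

pH = 1.61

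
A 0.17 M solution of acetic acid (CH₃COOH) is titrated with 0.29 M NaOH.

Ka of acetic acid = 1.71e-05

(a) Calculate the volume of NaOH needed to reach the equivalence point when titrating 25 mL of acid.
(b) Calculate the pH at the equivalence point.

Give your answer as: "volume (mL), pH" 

moles acid = 0.17 × 25/1000 = 0.00425 mol; V_base = moles/0.29 × 1000 = 14.7 mL. At equivalence only the conjugate base is present: [A⁻] = 0.00425/0.040 = 1.0717e-01 M. Kb = Kw/Ka = 5.85e-10; [OH⁻] = √(Kb × [A⁻]) = 7.9167e-06; pOH = 5.10; pH = 14 - pOH = 8.90.

V = 14.7 mL, pH = 8.90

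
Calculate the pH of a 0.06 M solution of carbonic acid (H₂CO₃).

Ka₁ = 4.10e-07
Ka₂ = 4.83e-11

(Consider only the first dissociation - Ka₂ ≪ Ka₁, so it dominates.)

First dissociation dominates. From Ka₁ = [H⁺][HA⁻]/[H₂A], x² + Ka₁·x − Ka₁·C = 0 with C = 0.06 M and Ka₁ = 4.10e-07. Solving: [H⁺] = (−Ka₁ + √(Ka₁² + 4·Ka₁·C)) / 2 = 1.5664e-04 M. pH = -log(1.5664e-04) = 3.81.

pH = 3.81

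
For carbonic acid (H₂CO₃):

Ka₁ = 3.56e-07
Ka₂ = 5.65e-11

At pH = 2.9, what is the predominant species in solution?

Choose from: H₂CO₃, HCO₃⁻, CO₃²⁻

pKa₁ = 6.45, pKa₂ = 10.25. For a polyprotic acid the predominant species crosses at each pKa: below pKa_n the protonated form dominates, above it the deprotonated form does. At pH = 2.9, the predominant species is H₂CO₃.

H₂CO₃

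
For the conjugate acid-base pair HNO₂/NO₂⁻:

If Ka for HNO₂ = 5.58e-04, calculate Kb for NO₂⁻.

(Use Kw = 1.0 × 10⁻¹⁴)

For a conjugate pair Ka × Kb = Kw, so Kb = Kw/Ka = 1.0 × 10⁻¹⁴ / 5.58e-04 = 1.79e-11.

K_b = 1.79e-11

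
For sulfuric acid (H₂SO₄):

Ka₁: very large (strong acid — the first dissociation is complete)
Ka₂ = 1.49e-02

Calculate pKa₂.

pKa₂ = -log(Ka₂) = -log(1.49e-02) = 1.83.

pK_{a2} = 1.83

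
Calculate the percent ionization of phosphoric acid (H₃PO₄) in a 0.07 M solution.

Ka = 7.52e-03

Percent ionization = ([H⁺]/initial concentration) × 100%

Using Ka equilibrium: x² + Ka×x - Ka×C = 0. Solving: [H⁺] = 1.9489e-02. Percent = (1.9489e-02/0.07) × 100

Percent ionization = 27.8%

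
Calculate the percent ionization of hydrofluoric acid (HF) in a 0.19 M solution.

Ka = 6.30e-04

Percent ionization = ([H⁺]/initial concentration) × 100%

Using Ka equilibrium: x² + Ka×x - Ka×C = 0. Solving: [H⁺] = 1.0630e-02. Percent = (1.0630e-02/0.19) × 100

Percent ionization = 5.59%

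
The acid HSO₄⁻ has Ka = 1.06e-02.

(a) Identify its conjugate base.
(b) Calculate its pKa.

(a) The conjugate base is formed by removing one H⁺ from HSO₄⁻, giving SO₄²⁻. (b) pKa = -log(Ka) = -log(1.06e-02) = 1.97.

Conjugate base: SO₄²⁻; pK_a = 1.97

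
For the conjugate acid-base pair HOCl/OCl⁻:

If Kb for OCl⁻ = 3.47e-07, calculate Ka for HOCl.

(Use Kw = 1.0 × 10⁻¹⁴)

For a conjugate pair Ka × Kb = Kw, so Ka = Kw/Kb = 1.0 × 10⁻¹⁴ / 3.47e-07 = 2.88e-08.

K_a = 2.88e-08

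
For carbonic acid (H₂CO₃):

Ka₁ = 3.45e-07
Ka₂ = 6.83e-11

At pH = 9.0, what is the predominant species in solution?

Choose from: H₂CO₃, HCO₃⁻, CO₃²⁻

pKa₁ = 6.46, pKa₂ = 10.17. For a polyprotic acid the predominant species crosses at each pKa: below pKa_n the protonated form dominates, above it the deprotonated form does. At pH = 9.0, the predominant species is HCO₃⁻.

HCO₃⁻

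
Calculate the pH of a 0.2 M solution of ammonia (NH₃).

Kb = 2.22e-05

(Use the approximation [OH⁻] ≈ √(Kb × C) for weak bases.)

[OH⁻] = √(Kb × C) = √(2.22e-05 × 0.2) = 2.1071e-03. pOH = 2.68, pH = 14 - pOH

pH = 11.32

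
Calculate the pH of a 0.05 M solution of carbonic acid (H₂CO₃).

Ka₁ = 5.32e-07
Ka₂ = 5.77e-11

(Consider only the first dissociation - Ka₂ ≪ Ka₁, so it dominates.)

First dissociation dominates. From Ka₁ = [H⁺][HA⁻]/[H₂A], x² + Ka₁·x − Ka₁·C = 0 with C = 0.05 M and Ka₁ = 5.32e-07. Solving: [H⁺] = (−Ka₁ + √(Ka₁² + 4·Ka₁·C)) / 2 = 1.6283e-04 M. pH = -log(1.6283e-04) = 3.79.

pH = 3.79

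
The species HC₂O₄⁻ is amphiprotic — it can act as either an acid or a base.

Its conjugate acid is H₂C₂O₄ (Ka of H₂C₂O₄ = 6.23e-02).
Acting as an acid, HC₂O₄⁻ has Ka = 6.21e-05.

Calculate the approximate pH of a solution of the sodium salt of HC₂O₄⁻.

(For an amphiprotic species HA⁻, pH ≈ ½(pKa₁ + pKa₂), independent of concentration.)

pKa₁ = -log(6.23e-02) = 1.21; pKa₂ = -log(6.21e-05) = 4.21. For an amphiprotic species, pH ≈ ½(pKa₁ + pKa₂) = ½(1.21 + 4.21) = 2.71.

pH = 2.71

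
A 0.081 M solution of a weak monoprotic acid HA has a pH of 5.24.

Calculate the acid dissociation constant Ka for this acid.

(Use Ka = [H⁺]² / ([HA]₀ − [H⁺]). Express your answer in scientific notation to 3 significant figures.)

[H⁺] = 10^(−pH) = 10^(−5.24) = 5.754e-06 M. For HA ⇌ H⁺ + A⁻, Ka = [H⁺][A⁻]/[HA] = [H⁺]² / ([HA]₀ − [H⁺]) = (5.754e-06)² / (0.081 − 5.754e-06) = 4.09e-10.

K_a = 4.09e-10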